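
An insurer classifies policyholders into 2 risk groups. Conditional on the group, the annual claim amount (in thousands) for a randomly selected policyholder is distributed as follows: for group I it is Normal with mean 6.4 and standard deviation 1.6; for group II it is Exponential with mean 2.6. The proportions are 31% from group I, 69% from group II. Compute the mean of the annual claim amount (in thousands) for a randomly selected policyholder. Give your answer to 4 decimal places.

Component means — I: 6.4; II: 2.6.
E[X] = 0.31·6.4 + 0.69·2.6 = 3.778.

3.7780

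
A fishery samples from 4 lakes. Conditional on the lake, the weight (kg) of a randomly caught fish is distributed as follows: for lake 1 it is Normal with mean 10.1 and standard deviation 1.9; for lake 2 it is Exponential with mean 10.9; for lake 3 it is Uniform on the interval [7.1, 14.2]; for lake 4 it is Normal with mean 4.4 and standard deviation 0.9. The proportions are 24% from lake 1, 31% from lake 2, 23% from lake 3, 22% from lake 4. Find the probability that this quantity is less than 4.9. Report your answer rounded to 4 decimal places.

Conditional on each lake, P(X < 4.9): 1: 0.0031016; 2: 0.362079; 3: 0; 4: 0.710743.
By total probability, P(X < 4.9) = 0.24·0.0031016 + 0.31·0.362079 + 0.23·0 + 0.22·0.710743 = 0.269352.

0.2694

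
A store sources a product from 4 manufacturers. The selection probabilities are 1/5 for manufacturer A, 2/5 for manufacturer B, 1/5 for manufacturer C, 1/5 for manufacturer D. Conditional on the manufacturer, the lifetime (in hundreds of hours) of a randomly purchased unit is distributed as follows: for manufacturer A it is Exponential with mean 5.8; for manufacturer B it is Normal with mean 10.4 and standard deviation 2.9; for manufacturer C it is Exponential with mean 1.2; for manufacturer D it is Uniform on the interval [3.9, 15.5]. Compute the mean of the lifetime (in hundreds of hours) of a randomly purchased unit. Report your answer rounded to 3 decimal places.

7.500

Component means — A: 5.8; B: 10.4; C: 1.2; D: 9.7.
E[X] = 0.2·5.8 + 0.4·10.4 + 0.2·1.2 + 0.2·9.7 = 7.5.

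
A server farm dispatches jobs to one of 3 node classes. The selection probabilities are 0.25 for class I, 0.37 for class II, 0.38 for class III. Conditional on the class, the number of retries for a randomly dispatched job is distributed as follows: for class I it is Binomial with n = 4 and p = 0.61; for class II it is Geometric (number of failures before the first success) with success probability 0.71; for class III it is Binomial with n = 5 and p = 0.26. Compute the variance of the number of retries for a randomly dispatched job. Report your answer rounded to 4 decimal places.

1.4333

Per component, I: μ=2.44, E[X²]=6.9052; II: μ=0.408451, E[X²]=0.742115; III: μ=1.3, E[X²]=2.652.
E[X] = 0.25·2.44 + 0.37·0.408451 + 0.38·1.3 = 1.25513.
E[X²] = 0.25·6.9052 + 0.37·0.742115 + 0.38·2.652 = 3.00864.
Var(X) = E[X²] − (E[X])² = 3.00864 − 1.57534 = 1.4333.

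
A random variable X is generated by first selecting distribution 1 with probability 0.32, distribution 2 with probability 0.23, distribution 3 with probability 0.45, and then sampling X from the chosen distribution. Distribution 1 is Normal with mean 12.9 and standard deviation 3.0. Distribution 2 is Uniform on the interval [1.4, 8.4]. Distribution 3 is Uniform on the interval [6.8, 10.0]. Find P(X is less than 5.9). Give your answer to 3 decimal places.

Conditional on each component, P(X < 5.9): 1: 0.00981533; 2: 0.642857; 3: 0.
By total probability, P(X < 5.9) = 0.32·0.00981533 + 0.23·0.642857 + 0.45·0 = 0.150998.

0.151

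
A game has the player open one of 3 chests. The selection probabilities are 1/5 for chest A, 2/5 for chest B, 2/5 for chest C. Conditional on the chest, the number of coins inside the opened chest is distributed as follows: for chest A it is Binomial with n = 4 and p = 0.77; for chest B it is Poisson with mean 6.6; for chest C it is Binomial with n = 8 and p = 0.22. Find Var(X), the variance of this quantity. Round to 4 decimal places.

Per component, A: μ=3.08, E[X²]=10.1948; B: μ=6.6, E[X²]=50.16; C: μ=1.76, E[X²]=4.4704.
E[X] = 0.2·3.08 + 0.4·6.6 + 0.4·1.76 = 3.96.
E[X²] = 0.2·10.1948 + 0.4·50.16 + 0.4·4.4704 = 23.8911.
Var(X) = E[X²] − (E[X])² = 23.8911 − 15.6816 = 8.20952.

8.2095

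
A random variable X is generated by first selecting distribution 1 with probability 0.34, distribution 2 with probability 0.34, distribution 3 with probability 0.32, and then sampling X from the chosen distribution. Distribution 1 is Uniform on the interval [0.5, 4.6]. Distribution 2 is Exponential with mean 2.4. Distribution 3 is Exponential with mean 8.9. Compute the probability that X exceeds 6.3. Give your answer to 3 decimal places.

0.182

Conditional on each component, P(X > 6.3): 1: 0; 2: 0.0724398; 3: 0.492695.
By total probability, P(X > 6.3) = 0.34·0 + 0.34·0.0724398 + 0.32·0.492695 = 0.182292.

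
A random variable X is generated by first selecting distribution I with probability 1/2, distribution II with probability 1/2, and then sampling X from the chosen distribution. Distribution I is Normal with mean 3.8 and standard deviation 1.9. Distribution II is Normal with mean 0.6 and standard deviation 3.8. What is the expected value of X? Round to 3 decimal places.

Component means — I: 3.8; II: 0.6.
E[X] = 0.5·3.8 + 0.5·0.6 = 2.2.

2.200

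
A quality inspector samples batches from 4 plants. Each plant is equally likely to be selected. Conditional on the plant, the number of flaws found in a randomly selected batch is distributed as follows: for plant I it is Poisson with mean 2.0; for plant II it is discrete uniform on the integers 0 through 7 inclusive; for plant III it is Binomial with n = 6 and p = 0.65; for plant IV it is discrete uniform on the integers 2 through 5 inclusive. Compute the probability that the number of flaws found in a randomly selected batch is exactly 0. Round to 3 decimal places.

0.066

Conditional on each plant, P(X = 0): I: 0.135335; II: 0.125; III: 0.00183827; IV: 0.
By total probability, P(X = 0) = 0.25·0.135335 + 0.25·0.125 + 0.25·0.00183827 + 0.25·0 = 0.0655434.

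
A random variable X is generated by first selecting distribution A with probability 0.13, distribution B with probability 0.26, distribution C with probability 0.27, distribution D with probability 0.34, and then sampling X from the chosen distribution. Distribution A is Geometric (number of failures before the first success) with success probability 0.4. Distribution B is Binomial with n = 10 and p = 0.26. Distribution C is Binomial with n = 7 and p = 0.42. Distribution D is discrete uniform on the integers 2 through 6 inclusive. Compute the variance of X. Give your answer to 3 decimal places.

Per component, A: μ=1.5, E[X²]=6; B: μ=2.6, E[X²]=8.684; C: μ=2.94, E[X²]=10.3488; D: μ=4, E[X²]=18.
E[X] = 0.13·1.5 + 0.26·2.6 + 0.27·2.94 + 0.34·4 = 3.0248.
E[X²] = 0.13·6 + 0.26·8.684 + 0.27·10.3488 + 0.34·18 = 11.952.
Var(X) = E[X²] − (E[X])² = 11.952 − 9.14942 = 2.8026.

2.803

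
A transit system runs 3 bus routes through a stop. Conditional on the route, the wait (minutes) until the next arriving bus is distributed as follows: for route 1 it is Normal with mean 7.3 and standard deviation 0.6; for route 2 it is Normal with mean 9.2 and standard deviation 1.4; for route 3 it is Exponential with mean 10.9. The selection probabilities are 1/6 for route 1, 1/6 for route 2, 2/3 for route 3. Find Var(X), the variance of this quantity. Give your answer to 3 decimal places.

Per component, 1: μ=7.3, E[X²]=53.65; 2: μ=9.2, E[X²]=86.6; 3: μ=10.9, E[X²]=237.62.
E[X] = 0.166667·7.3 + 0.166667·9.2 + 0.666667·10.9 = 10.0167.
E[X²] = 0.166667·53.65 + 0.166667·86.6 + 0.666667·237.62 = 181.788.
Var(X) = E[X²] − (E[X])² = 181.788 − 100.334 = 81.4547.

81.455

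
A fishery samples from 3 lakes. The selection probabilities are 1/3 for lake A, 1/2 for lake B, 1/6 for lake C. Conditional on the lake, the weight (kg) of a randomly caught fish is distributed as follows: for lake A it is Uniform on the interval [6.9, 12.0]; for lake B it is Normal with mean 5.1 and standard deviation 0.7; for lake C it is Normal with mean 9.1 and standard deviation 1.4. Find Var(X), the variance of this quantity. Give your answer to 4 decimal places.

5.7881

Per component, A: μ=9.45, E[X²]=91.47; B: μ=5.1, E[X²]=26.5; C: μ=9.1, E[X²]=84.77.
E[X] = 0.333333·9.45 + 0.5·5.1 + 0.166667·9.1 = 7.21667.
E[X²] = 0.333333·91.47 + 0.5·26.5 + 0.166667·84.77 = 57.8683.
Var(X) = E[X²] − (E[X])² = 57.8683 − 52.0803 = 5.78806.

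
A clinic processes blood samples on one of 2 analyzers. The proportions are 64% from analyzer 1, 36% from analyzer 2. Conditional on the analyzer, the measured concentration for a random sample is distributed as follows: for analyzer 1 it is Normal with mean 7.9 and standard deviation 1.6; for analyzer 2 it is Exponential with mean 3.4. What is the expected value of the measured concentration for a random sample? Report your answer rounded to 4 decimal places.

Component means — 1: 7.9; 2: 3.4.
E[X] = 0.64·7.9 + 0.36·3.4 = 6.28.

6.2800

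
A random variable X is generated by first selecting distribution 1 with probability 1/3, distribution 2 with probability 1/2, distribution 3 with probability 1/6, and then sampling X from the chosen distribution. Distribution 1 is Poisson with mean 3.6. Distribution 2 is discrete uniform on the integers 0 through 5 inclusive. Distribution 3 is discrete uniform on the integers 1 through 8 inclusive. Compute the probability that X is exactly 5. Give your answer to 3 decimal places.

0.150

Conditional on each component, P(X = 5): 1: 0.13768; 2: 0.166667; 3: 0.125.
By total probability, P(X = 5) = 0.333333·0.13768 + 0.5·0.166667 + 0.166667·0.125 = 0.15006.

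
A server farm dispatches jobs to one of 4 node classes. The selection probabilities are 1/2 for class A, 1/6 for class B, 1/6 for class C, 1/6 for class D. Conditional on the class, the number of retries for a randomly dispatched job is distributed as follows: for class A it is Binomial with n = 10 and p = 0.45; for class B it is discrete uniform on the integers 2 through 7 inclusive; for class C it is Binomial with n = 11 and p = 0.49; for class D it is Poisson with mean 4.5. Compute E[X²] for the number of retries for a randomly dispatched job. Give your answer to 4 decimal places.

For each component E[X²] = Var + (mean)², giving A: 22.725; B: 23.1667; C: 31.801; D: 24.75.
Overall E[X²] = 0.5·22.725 + 0.166667·23.1667 + 0.166667·31.801 + 0.166667·24.75 = 24.6488.

24.6488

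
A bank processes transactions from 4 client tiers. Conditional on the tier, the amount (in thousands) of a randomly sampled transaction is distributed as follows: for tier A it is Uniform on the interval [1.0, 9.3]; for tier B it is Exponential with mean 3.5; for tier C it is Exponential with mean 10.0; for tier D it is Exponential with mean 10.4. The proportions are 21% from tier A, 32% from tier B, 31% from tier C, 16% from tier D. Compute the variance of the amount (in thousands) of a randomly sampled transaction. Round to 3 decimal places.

Per component, A: μ=5.15, E[X²]=32.2633; B: μ=3.5, E[X²]=24.5; C: μ=10, E[X²]=200; D: μ=10.4, E[X²]=216.32.
E[X] = 0.21·5.15 + 0.32·3.5 + 0.31·10 + 0.16·10.4 = 6.9655.
E[X²] = 0.21·32.2633 + 0.32·24.5 + 0.31·200 + 0.16·216.32 = 111.227.
Var(X) = E[X²] − (E[X])² = 111.227 − 48.5182 = 62.7083.

62.708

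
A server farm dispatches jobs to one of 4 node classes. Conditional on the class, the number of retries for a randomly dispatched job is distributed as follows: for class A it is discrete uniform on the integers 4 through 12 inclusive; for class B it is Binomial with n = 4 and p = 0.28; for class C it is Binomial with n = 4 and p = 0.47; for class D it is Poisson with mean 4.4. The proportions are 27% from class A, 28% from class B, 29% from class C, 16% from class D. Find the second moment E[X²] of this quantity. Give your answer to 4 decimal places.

24.7726

For each component E[X²] = Var + (mean)², giving A: 70.6667; B: 2.0608; C: 4.5308; D: 23.76.
Overall E[X²] = 0.27·70.6667 + 0.28·2.0608 + 0.29·4.5308 + 0.16·23.76 = 24.7726.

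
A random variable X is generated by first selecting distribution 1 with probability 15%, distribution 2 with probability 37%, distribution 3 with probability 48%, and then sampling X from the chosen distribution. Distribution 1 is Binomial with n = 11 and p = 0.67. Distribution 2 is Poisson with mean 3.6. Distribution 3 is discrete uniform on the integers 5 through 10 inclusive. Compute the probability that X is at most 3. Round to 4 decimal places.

0.1919

Conditional on each component, P(X ≤ 3): 1: 0.00824324; 2: 0.515216; 3: 0.
By total probability, P(X ≤ 3) = 0.15·0.00824324 + 0.37·0.515216 + 0.48·0 = 0.191866.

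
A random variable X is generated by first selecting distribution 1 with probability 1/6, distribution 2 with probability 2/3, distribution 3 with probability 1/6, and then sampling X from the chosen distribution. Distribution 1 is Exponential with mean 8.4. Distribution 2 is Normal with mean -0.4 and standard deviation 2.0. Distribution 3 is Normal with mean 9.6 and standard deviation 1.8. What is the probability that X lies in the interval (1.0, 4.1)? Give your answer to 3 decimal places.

0.199

Conditional on each component, P(1.0 < X < 4.1): 1: 0.273971; 2: 0.229739; 3: 0.00112233.
By total probability, P(1.0 < X < 4.1) = 0.166667·0.273971 + 0.666667·0.229739 + 0.166667·0.00112233 = 0.199008.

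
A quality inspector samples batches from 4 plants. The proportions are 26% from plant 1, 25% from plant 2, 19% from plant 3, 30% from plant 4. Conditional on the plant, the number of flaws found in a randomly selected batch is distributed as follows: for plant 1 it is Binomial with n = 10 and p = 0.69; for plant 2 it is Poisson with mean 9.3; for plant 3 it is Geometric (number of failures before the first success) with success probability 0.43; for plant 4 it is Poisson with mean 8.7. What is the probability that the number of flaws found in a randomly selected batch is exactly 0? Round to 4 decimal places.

0.0818

Conditional on each plant, P(X = 0): 1: 8.19628e-06; 2: 9.14242e-05; 3: 0.43; 4: 0.000166586.
By total probability, P(X = 0) = 0.26·8.19628e-06 + 0.25·9.14242e-05 + 0.19·0.43 + 0.3·0.000166586 = 0.081775.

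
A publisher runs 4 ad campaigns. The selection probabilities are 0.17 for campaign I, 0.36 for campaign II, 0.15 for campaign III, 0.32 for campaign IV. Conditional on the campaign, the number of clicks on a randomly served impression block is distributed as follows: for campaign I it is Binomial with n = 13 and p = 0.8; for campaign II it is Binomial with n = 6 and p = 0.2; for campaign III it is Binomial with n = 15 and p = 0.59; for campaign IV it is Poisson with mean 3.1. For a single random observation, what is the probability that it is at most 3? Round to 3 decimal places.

Conditional on each campaign, P(X ≤ 3): I: 1.60604e-05; II: 0.98304; III: 0.00248175; IV: 0.62484.
By total probability, P(X ≤ 3) = 0.17·1.60604e-05 + 0.36·0.98304 + 0.15·0.00248175 + 0.32·0.62484 = 0.554218.

0.554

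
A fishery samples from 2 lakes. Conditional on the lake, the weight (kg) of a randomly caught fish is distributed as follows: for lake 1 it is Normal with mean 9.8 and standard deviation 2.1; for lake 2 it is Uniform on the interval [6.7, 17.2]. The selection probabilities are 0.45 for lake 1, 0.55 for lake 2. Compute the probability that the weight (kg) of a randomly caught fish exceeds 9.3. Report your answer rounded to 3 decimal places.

Conditional on each lake, P(X > 9.3): 1: 0.594096; 2: 0.752381.
By total probability, P(X > 9.3) = 0.45·0.594096 + 0.55·0.752381 = 0.681153.

0.681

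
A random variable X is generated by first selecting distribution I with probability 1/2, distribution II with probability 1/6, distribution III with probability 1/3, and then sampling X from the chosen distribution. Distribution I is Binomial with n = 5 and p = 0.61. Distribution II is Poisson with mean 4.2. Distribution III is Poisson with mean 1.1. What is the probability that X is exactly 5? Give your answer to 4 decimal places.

0.0709

Conditional on each component, P(X = 5): I: 0.0844596; II: 0.163316; III: 0.00446744.
By total probability, P(X = 5) = 0.5·0.0844596 + 0.166667·0.163316 + 0.333333·0.00446744 = 0.0709383.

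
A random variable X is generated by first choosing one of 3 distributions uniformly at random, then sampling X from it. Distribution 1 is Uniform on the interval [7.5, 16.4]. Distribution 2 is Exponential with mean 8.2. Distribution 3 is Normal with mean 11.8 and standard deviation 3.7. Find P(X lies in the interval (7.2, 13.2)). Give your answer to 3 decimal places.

0.466

Conditional on each component, P(7.2 < X < 13.2): 1: 0.640449; 2: 0.215657; 3: 0.540536.
By total probability, P(7.2 < X < 13.2) = 0.333333·0.640449 + 0.333333·0.215657 + 0.333333·0.540536 = 0.465547.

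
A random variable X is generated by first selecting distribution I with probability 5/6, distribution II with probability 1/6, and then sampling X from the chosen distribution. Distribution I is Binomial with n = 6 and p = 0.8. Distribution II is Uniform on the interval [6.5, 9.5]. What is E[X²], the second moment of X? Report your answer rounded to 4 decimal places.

30.7917

For each component E[X²] = Var + (mean)², giving I: 24; II: 64.75.
Overall E[X²] = 0.833333·24 + 0.166667·64.75 = 30.7917.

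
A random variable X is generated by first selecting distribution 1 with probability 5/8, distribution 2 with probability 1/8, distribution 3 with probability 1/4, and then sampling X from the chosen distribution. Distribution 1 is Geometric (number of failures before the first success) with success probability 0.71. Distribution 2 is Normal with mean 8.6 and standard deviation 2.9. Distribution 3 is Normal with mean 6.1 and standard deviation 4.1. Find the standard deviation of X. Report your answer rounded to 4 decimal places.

4.0140

Per component, 1: μ=0.408451, E[X²]=0.742115; 2: μ=8.6, E[X²]=82.37; 3: μ=6.1, E[X²]=54.02.
E[X] = 0.625·0.408451 + 0.125·8.6 + 0.25·6.1 = 2.85528.
E[X²] = 0.625·0.742115 + 0.125·82.37 + 0.25·54.02 = 24.2651.
Var(X) = E[X²] − (E[X])² = 24.2651 − 8.15263 = 16.1124.
SD(X) = √16.1124 = 4.01403.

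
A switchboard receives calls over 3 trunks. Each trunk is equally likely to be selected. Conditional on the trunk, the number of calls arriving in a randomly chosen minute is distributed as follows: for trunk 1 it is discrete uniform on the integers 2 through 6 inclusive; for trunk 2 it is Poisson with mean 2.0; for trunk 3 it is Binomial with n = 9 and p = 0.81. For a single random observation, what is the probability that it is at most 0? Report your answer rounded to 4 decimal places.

0.0451

Conditional on each trunk, P(X ≤ 0): 1: 0; 2: 0.135335; 3: 3.22688e-07.
By total probability, P(X ≤ 0) = 0.333333·0 + 0.333333·0.135335 + 0.333333·3.22688e-07 = 0.0451119.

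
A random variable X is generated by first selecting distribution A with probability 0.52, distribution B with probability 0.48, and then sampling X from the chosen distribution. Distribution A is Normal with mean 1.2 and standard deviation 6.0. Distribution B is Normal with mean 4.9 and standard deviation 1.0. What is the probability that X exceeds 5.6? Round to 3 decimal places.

Conditional on each component, P(X > 5.6): A: 0.231678; B: 0.241964.
By total probability, P(X > 5.6) = 0.52·0.231678 + 0.48·0.241964 = 0.236615.

0.237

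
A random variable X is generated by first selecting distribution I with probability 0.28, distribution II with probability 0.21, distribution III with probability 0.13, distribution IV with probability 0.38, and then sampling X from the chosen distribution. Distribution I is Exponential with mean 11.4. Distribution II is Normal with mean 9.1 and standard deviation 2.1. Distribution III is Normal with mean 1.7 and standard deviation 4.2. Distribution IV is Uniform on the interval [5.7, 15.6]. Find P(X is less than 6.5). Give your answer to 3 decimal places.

Conditional on each component, P(X < 6.5): I: 0.434574; II: 0.10784; III: 0.873451; IV: 0.0808081.
By total probability, P(X < 6.5) = 0.28·0.434574 + 0.21·0.10784 + 0.13·0.873451 + 0.38·0.0808081 = 0.288583.

0.289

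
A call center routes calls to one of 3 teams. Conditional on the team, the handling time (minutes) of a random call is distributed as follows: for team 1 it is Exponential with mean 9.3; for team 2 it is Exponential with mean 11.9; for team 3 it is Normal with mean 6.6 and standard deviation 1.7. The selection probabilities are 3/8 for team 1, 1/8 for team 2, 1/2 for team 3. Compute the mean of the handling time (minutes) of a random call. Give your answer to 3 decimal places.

Component means — 1: 9.3; 2: 11.9; 3: 6.6.
E[X] = 0.375·9.3 + 0.125·11.9 + 0.5·6.6 = 8.275.

8.275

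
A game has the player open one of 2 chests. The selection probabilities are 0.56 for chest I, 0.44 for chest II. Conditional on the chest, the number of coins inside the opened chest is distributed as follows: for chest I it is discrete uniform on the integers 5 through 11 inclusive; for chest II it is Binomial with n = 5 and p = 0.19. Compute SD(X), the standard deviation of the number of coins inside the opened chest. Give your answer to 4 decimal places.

3.8504

Per component, I: μ=8, E[X²]=68; II: μ=0.95, E[X²]=1.672.
E[X] = 0.56·8 + 0.44·0.95 = 4.898.
E[X²] = 0.56·68 + 0.44·1.672 = 38.8157.
Var(X) = E[X²] − (E[X])² = 38.8157 − 23.9904 = 14.8253.
SD(X) = √14.8253 = 3.85036.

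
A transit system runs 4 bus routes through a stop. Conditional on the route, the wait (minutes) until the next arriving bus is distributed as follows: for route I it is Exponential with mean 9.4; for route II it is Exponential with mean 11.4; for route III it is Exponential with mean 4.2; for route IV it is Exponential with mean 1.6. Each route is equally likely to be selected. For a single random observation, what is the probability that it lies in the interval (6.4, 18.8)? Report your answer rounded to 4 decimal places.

0.2435

Conditional on each route, P(6.4 < X < 18.8): I: 0.370851; II: 0.378189; III: 0.206504; IV: 0.0183077.
By total probability, P(6.4 < X < 18.8) = 0.25·0.370851 + 0.25·0.378189 + 0.25·0.206504 + 0.25·0.0183077 = 0.243463.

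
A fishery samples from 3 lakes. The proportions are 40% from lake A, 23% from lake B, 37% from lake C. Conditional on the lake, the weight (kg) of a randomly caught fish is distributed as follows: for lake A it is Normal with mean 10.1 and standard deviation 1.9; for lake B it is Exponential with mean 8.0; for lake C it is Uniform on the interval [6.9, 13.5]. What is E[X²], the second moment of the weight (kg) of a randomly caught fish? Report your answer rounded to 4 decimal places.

For each component E[X²] = Var + (mean)², giving A: 105.62; B: 128; C: 107.67.
Overall E[X²] = 0.4·105.62 + 0.23·128 + 0.37·107.67 = 111.526.

111.5259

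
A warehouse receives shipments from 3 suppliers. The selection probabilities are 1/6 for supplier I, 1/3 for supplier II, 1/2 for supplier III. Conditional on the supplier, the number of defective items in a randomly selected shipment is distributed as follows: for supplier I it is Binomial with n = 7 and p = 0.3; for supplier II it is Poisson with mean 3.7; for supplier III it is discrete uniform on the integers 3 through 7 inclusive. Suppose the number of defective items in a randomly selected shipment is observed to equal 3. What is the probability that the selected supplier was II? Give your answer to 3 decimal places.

0.335

Likelihoods P(X=3 | ·): I: 0.226894; II: 0.20872; III: 0.2.
Posterior ∝ prior × likelihood. Numerator for II: 0.333333·0.20872 = 0.0695734.
Normalizing constant: 0.166667·0.226894 + 0.333333·0.20872 + 0.5·0.2 = 0.207389.
P(II | observation) = 0.0695734 / 0.207389 = 0.335473.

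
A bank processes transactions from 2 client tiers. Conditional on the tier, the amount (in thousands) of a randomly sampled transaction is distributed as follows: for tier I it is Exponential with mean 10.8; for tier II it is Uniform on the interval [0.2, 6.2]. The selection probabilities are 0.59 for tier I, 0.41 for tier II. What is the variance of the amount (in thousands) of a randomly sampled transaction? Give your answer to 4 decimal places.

Per component, I: μ=10.8, E[X²]=233.28; II: μ=3.2, E[X²]=13.24.
E[X] = 0.59·10.8 + 0.41·3.2 = 7.684.
E[X²] = 0.59·233.28 + 0.41·13.24 = 143.064.
Var(X) = E[X²] − (E[X])² = 143.064 − 59.0439 = 84.0197.

84.0197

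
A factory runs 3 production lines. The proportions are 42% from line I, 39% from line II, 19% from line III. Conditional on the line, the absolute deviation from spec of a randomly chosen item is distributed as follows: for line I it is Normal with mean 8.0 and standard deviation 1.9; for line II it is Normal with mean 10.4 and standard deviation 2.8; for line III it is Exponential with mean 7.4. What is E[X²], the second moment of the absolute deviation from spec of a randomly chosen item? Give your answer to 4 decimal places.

94.4450

For each component E[X²] = Var + (mean)², giving I: 67.61; II: 116; III: 109.52.
Overall E[X²] = 0.42·67.61 + 0.39·116 + 0.19·109.52 = 94.445.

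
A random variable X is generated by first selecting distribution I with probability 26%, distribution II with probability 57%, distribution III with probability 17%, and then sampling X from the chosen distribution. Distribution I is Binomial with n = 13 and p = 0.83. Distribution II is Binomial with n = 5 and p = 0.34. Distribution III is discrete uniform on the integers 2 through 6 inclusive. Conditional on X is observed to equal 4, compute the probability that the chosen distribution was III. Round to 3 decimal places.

Likelihoods P(X=4 | ·): I: 4.02401e-05; II: 0.0440991; III: 0.2.
Posterior ∝ prior × likelihood. Numerator for III: 0.17·0.2 = 0.034.
Normalizing constant: 0.26·4.02401e-05 + 0.57·0.0440991 + 0.17·0.2 = 0.0591469.
P(III | observation) = 0.034 / 0.0591469 = 0.57484.

0.575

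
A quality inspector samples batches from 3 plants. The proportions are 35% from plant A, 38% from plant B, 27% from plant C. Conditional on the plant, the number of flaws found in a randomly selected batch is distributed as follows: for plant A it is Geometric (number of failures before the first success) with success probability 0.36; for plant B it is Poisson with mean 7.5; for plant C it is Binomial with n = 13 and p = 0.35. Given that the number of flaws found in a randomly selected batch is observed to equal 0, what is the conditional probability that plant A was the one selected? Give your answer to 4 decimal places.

0.9905

Likelihoods P(X=0 | ·): A: 0.36; B: 0.000553084; C: 0.00369721.
Posterior ∝ prior × likelihood. Numerator for A: 0.35·0.36 = 0.126.
Normalizing constant: 0.35·0.36 + 0.38·0.000553084 + 0.27·0.00369721 = 0.127208.
P(A | observation) = 0.126 / 0.127208 = 0.9905.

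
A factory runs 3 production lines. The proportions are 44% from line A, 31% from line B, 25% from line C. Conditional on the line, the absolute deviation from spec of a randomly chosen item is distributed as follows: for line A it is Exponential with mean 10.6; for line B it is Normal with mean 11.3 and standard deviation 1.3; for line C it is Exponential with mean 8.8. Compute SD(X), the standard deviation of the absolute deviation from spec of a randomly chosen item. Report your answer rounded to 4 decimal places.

Per component, A: μ=10.6, E[X²]=224.72; B: μ=11.3, E[X²]=129.38; C: μ=8.8, E[X²]=154.88.
E[X] = 0.44·10.6 + 0.31·11.3 + 0.25·8.8 = 10.367.
E[X²] = 0.44·224.72 + 0.31·129.38 + 0.25·154.88 = 177.705.
Var(X) = E[X²] − (E[X])² = 177.705 − 107.475 = 70.2299.
SD(X) = √70.2299 = 8.38033.

8.3803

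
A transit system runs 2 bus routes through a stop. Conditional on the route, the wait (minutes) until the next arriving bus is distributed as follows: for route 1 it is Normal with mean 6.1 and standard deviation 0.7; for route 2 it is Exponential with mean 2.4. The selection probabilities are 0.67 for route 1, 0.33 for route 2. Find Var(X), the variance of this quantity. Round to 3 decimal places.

5.256

Per component, 1: μ=6.1, E[X²]=37.7; 2: μ=2.4, E[X²]=11.52.
E[X] = 0.67·6.1 + 0.33·2.4 = 4.879.
E[X²] = 0.67·37.7 + 0.33·11.52 = 29.0606.
Var(X) = E[X²] − (E[X])² = 29.0606 − 23.8046 = 5.25596.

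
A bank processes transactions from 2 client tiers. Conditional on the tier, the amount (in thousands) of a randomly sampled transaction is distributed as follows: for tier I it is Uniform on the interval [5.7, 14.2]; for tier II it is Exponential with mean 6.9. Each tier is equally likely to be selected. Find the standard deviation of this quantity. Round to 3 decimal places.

Per component, I: μ=9.95, E[X²]=105.023; II: μ=6.9, E[X²]=95.22.
E[X] = 0.5·9.95 + 0.5·6.9 = 8.425.
E[X²] = 0.5·105.023 + 0.5·95.22 = 100.122.
Var(X) = E[X²] − (E[X])² = 100.122 − 70.9806 = 29.141.
SD(X) = √29.141 = 5.39824.

5.398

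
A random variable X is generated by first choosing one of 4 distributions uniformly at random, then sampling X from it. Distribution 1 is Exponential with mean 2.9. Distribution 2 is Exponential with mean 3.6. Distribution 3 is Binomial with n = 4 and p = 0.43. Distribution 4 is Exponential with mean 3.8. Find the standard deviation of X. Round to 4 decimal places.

3.1400

Per component, 1: μ=2.9, E[X²]=16.82; 2: μ=3.6, E[X²]=25.92; 3: μ=1.72, E[X²]=3.9388; 4: μ=3.8, E[X²]=28.88.
E[X] = 0.25·2.9 + 0.25·3.6 + 0.25·1.72 + 0.25·3.8 = 3.005.
E[X²] = 0.25·16.82 + 0.25·25.92 + 0.25·3.9388 + 0.25·28.88 = 18.8897.
Var(X) = E[X²] − (E[X])² = 18.8897 − 9.03003 = 9.85968.
SD(X) = √9.85968 = 3.14001.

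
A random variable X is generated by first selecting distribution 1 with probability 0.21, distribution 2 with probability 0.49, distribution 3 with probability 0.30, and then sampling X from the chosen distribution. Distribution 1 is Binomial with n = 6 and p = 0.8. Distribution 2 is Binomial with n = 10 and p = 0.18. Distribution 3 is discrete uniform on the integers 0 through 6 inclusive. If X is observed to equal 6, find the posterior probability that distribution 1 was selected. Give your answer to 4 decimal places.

Likelihoods P(X=6 | ·): 1: 0.262144; 2: 0.00322931; 3: 0.142857.
Posterior ∝ prior × likelihood. Numerator for 1: 0.21·0.262144 = 0.0550502.
Normalizing constant: 0.21·0.262144 + 0.49·0.00322931 + 0.3·0.142857 = 0.0994897.
P(1 | observation) = 0.0550502 / 0.0994897 = 0.553326.

0.5533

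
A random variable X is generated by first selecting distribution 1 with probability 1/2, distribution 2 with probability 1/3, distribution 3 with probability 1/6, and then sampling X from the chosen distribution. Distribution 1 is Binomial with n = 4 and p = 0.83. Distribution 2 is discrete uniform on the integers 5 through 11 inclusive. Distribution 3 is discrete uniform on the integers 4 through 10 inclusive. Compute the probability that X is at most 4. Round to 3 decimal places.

Conditional on each component, P(X ≤ 4): 1: 1; 2: 0; 3: 0.142857.
By total probability, P(X ≤ 4) = 0.5·1 + 0.333333·0 + 0.166667·0.142857 = 0.52381.

0.524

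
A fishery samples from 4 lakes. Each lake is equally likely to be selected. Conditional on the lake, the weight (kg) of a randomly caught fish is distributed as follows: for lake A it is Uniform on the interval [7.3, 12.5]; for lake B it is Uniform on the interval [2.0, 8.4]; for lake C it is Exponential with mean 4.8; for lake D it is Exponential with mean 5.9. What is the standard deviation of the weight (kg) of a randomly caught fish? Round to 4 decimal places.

4.4723

Per component, A: μ=9.9, E[X²]=100.263; B: μ=5.2, E[X²]=30.4533; C: μ=4.8, E[X²]=46.08; D: μ=5.9, E[X²]=69.62.
E[X] = 0.25·9.9 + 0.25·5.2 + 0.25·4.8 + 0.25·5.9 = 6.45.
E[X²] = 0.25·100.263 + 0.25·30.4533 + 0.25·46.08 + 0.25·69.62 = 61.6042.
Var(X) = E[X²] − (E[X])² = 61.6042 − 41.6025 = 20.0017.
SD(X) = √20.0017 = 4.47232.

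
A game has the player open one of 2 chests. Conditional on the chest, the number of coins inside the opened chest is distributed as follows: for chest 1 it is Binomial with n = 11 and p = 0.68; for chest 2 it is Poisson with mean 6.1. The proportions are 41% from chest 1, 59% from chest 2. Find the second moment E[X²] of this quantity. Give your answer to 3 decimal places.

49.474

For each component E[X²] = Var + (mean)², giving 1: 58.344; 2: 43.31.
Overall E[X²] = 0.41·58.344 + 0.59·43.31 = 49.4739.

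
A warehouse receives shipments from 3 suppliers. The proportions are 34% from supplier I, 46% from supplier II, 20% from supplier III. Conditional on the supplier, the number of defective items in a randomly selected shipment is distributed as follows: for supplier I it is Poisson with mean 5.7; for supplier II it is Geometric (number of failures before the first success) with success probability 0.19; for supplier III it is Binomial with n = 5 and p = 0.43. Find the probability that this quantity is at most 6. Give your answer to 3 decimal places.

0.777

Conditional on each supplier, P(X ≤ 6): I: 0.654366; II: 0.771232; III: 1.
By total probability, P(X ≤ 6) = 0.34·0.654366 + 0.46·0.771232 + 0.2·1 = 0.777251.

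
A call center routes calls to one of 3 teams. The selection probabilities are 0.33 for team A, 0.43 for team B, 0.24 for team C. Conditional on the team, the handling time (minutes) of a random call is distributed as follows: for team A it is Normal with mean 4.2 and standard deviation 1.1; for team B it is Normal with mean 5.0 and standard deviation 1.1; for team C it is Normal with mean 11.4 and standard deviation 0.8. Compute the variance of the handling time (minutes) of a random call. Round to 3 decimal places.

Per component, A: μ=4.2, E[X²]=18.85; B: μ=5, E[X²]=26.21; C: μ=11.4, E[X²]=130.6.
E[X] = 0.33·4.2 + 0.43·5 + 0.24·11.4 = 6.272.
E[X²] = 0.33·18.85 + 0.43·26.21 + 0.24·130.6 = 48.8348.
Var(X) = E[X²] − (E[X])² = 48.8348 − 39.338 = 9.49682.

9.497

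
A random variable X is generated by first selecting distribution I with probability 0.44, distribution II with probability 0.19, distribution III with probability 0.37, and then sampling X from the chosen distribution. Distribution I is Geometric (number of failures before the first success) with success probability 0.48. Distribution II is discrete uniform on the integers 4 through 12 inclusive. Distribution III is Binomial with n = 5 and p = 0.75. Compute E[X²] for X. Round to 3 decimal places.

20.486

For each component E[X²] = Var + (mean)², giving I: 3.43056; II: 70.6667; III: 15.
Overall E[X²] = 0.44·3.43056 + 0.19·70.6667 + 0.37·15 = 20.4861.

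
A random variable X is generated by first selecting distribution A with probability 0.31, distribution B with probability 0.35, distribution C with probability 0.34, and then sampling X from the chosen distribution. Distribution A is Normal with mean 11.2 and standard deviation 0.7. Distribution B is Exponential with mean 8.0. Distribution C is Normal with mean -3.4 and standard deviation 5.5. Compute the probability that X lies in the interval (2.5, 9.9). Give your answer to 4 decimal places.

0.2099

Conditional on each component, P(2.5 < X < 9.9): A: 0.0316454; B: 0.441507; C: 0.133898.
By total probability, P(2.5 < X < 9.9) = 0.31·0.0316454 + 0.35·0.441507 + 0.34·0.133898 = 0.209863.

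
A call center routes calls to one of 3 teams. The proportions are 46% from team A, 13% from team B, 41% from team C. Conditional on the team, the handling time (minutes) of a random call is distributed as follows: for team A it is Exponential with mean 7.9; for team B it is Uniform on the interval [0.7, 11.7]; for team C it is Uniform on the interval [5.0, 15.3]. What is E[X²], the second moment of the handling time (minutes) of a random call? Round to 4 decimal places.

109.5892

For each component E[X²] = Var + (mean)², giving A: 124.82; B: 48.5233; C: 111.863.
Overall E[X²] = 0.46·124.82 + 0.13·48.5233 + 0.41·111.863 = 109.589.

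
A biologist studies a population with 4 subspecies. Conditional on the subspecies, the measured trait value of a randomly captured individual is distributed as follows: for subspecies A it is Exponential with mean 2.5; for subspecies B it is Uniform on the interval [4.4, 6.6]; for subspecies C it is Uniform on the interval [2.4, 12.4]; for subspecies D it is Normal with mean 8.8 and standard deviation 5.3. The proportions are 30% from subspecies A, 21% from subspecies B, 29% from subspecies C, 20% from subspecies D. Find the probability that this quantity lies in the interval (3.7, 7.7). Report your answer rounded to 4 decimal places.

0.4305

Conditional on each subspecies, P(3.7 < X < 7.7): A: 0.181678; B: 1; C: 0.4; D: 0.249833.
By total probability, P(3.7 < X < 7.7) = 0.3·0.181678 + 0.21·1 + 0.29·0.4 + 0.2·0.249833 = 0.43047.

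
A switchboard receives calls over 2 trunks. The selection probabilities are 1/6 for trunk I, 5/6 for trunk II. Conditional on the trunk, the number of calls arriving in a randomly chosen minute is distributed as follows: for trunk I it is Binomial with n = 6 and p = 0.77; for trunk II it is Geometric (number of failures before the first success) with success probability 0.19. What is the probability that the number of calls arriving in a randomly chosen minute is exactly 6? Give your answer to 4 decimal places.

Conditional on each trunk, P(X = 6): I: 0.208422; II: 0.0536616.
By total probability, P(X = 6) = 0.166667·0.208422 + 0.833333·0.0536616 = 0.0794551.

0.0795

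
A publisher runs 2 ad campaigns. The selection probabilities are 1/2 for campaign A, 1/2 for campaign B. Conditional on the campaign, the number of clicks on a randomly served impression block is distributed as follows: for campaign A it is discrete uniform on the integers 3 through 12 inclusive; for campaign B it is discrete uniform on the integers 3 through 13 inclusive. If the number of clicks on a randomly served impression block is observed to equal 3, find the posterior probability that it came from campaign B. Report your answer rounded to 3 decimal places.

0.476

Likelihoods P(X=3 | ·): A: 0.1; B: 0.0909091.
Posterior ∝ prior × likelihood. Numerator for B: 0.5·0.0909091 = 0.0454545.
Normalizing constant: 0.5·0.1 + 0.5·0.0909091 = 0.0954545.
P(B | observation) = 0.0454545 / 0.0954545 = 0.47619.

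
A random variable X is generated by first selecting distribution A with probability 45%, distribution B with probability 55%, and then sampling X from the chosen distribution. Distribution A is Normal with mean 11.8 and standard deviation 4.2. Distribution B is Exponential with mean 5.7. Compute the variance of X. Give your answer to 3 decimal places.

35.017

Per component, A: μ=11.8, E[X²]=156.88; B: μ=5.7, E[X²]=64.98.
E[X] = 0.45·11.8 + 0.55·5.7 = 8.445.
E[X²] = 0.45·156.88 + 0.55·64.98 = 106.335.
Var(X) = E[X²] − (E[X])² = 106.335 − 71.318 = 35.017.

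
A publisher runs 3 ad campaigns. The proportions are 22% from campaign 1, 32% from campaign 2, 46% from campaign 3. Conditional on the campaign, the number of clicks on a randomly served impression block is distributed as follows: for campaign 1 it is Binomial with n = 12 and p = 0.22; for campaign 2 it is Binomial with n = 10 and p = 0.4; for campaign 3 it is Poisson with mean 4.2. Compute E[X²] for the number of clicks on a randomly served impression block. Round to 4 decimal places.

17.9207

For each component E[X²] = Var + (mean)², giving 1: 9.0288; 2: 18.4; 3: 21.84.
Overall E[X²] = 0.22·9.0288 + 0.32·18.4 + 0.46·21.84 = 17.9207.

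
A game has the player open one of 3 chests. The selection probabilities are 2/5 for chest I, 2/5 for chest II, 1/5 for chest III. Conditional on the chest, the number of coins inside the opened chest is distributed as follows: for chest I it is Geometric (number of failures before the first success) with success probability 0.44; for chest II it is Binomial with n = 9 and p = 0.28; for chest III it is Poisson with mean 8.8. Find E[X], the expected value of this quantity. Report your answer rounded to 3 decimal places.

3.277

Component means — I: 1.27273; II: 2.52; III: 8.8.
E[X] = 0.4·1.27273 + 0.4·2.52 + 0.2·8.8 = 3.27709.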